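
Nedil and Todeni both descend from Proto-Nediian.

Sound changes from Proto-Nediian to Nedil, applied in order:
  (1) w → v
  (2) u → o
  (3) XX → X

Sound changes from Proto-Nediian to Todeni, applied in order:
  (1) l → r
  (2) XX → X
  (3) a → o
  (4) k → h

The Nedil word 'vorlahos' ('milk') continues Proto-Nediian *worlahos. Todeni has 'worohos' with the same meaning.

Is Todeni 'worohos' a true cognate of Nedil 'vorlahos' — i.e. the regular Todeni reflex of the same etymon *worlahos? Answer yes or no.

yes

Derive the expected Todeni reflex of *worlahos:
Todeni: start from *worlahos.
  rule 1 (unconditioned shift): worlahos → worrahos
  rule 2 (degemination): worrahos → worahos
  rule 3 (vowel merger): worahos → worohos
  rule 4: no change — worohos
  ⇒ Todeni worohos
Todeni 'worohos' matches the regular reflex exactly, so the pair is cognate.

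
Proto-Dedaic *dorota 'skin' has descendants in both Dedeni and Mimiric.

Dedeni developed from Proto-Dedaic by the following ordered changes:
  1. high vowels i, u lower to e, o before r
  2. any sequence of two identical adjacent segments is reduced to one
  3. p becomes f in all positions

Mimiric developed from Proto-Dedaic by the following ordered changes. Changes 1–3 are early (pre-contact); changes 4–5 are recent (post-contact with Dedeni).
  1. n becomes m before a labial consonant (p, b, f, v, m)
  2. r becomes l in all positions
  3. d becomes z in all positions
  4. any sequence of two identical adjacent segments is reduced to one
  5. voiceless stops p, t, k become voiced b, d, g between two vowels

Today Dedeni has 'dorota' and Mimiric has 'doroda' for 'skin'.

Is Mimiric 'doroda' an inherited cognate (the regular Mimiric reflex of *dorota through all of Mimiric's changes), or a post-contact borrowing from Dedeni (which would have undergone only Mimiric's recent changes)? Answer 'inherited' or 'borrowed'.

If inherited, *dorota would pass through all of Mimiric's changes:
Mimiric: *dorota > dolota > zolota > zoloda  (by unconditioned shift, unconditioned shift, intervocalic voicing)
If borrowed from Dedeni 'dorota' after the early changes, it would undergo only the recent ones:
  rule 4 (degemination): no change (dorota)
  rule 5 (intervocalic voicing): dorota → doroda
  ⇒ as a loan: doroda
Mimiric 'doroda' matches the loan outcome 'doroda', not the inherited 'zoloda' — it skipped the early Mimiric changes, so it was borrowed from Dedeni.

borrowed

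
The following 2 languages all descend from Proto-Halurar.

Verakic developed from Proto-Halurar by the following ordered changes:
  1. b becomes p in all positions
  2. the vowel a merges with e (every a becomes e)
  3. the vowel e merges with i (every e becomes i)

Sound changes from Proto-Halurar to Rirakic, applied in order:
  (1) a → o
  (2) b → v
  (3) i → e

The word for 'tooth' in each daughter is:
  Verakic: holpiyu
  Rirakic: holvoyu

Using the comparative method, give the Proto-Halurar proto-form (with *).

Position 5: Verakic has i, Rirakic has o. Taking the neighbouring segments as reconstructed: Verakic i could go back to *a or *e or *i; Rirakic o could go back to *a or *o — the one source consistent with every daughter is *a.
Position 4: Verakic has p, Rirakic has v. Taking the neighbouring segments as reconstructed: Verakic p could go back to *p or *b; Rirakic v could go back to *b or *v — the one source consistent with every daughter is *b.
Verify the candidate proto-form against each daughter:
Verakic: start from *holbayu.
  rule 1 (unconditioned shift): holbayu → holpayu
  rule 2 (vowel merger): holpayu → holpeyu
  rule 3 (vowel merger): holpeyu → holpiyu
  ⇒ Verakic holpiyu
Rirakic: *holbayu
  holbayu → holboyu   [vowel merger]
  holboyu → holvoyu   [unconditioned shift]
  holvoyu (rule 3 does not apply)
  giving Rirakic holvoyu.
*holbayu is the unique common source.

*holbayu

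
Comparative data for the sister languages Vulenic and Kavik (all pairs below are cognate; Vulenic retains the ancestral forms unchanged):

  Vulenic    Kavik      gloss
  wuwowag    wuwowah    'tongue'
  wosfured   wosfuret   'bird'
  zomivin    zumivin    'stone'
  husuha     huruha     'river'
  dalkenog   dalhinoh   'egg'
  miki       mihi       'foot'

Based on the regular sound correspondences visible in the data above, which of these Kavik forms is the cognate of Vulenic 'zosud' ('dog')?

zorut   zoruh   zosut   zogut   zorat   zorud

zorut

husuha ~ huruha — Vulenic s corresponds to Kavik r between vowels (before a back vowel).
wosfured ~ wosfuret — Vulenic d corresponds to Kavik t word-finally.
Applying these to Vulenic 'zosud':
  zosud → zorud   (s→r between vowels (before a back vowel))
  zorud → zorut   (d→t word-finally)
So the Kavik cognate is 'zorut'.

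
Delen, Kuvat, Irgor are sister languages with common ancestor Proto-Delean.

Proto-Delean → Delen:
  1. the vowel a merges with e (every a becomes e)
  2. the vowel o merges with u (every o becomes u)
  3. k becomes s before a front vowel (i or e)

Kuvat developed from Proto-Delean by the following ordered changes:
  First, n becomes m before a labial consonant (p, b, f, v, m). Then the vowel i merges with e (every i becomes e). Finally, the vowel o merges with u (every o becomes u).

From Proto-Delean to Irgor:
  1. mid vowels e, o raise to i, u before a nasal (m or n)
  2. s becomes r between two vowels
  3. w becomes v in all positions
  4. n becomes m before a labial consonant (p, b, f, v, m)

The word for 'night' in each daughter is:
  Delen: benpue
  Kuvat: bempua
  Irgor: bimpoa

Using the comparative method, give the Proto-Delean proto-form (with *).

Position 3: Delen has n, Kuvat has m, Irgor has m. Delen preserves n here (none of its changes turn any other segment into n), so the proto-segment is *n.
Position 6: Delen has e, Kuvat has a, Irgor has a. Kuvat preserves a here (none of its changes turn any other segment into a), so the proto-segment is *a.
Position 5: Delen has u, Kuvat has u, Irgor has o. Irgor preserves o here (none of its changes turn any other segment into o), so the proto-segment is *o.
This points to *benpoa. Verify forward in each daughter:
Delen: *benpoa > benpoe > benpue  (by vowel merger, vowel merger)
Kuvat: start from *benpoa.
  rule 1 (nasal place assimilation): benpoa → bempoa
  rule 2: no change — bempoa
  rule 3 (vowel merger): bempoa → bempua
  ⇒ Kuvat bempua
Irgor: start from *benpoa.
  rule 1 (pre-nasal raising): benpoa → binpoa
  rule 2: no change — binpoa
  rule 3: no change — binpoa
  rule 4 (nasal place assimilation): binpoa → bimpoa
  ⇒ Irgor bimpoa
No other proto-form is consistent with every reflex, so the reconstruction is *benpoa.

*benpoa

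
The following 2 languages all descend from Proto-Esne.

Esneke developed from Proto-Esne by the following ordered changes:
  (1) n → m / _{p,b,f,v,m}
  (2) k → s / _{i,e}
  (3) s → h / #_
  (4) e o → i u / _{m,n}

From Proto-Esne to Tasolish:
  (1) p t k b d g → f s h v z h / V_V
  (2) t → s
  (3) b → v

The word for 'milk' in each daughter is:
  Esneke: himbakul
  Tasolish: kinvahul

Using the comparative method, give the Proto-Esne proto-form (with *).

*kinbakul

Position 6: Esneke has k, Tasolish has h. Esneke preserves k here (none of its changes turn any other segment into k), so the proto-segment is *k.
Position 4: Esneke has b, Tasolish has v. Esneke preserves b here (none of its changes turn any other segment into b), so the proto-segment is *b.
Continuing position by position gives *kinbakul; check it forward:
Esneke: start from *kinbakul.
  rule 1 (nasal place assimilation): kinbakul → kimbakul
  rule 2 (palatalisation): kimbakul → simbakul
  rule 3 (debuccalisation): simbakul → himbakul
  rule 4: no change — himbakul
  ⇒ Esneke himbakul
Tasolish: start from *kinbakul.
  rule 1 (intervocalic lenition): kinbakul → kinbahul
  rule 2: no change — kinbahul
  rule 3 (unconditioned shift): kinbahul → kinvahul
  ⇒ Tasolish kinvahul
No other proto-form is consistent with every reflex, so the reconstruction is *kinbakul.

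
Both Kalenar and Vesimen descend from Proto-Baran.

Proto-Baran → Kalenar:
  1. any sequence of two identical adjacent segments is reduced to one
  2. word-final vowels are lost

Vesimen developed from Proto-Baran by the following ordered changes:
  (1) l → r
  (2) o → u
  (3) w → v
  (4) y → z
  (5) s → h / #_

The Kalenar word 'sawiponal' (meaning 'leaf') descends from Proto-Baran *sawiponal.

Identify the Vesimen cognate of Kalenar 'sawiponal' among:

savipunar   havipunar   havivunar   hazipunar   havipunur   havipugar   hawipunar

Vesimen: start from *sawiponal.
  rule 1 (unconditioned shift): sawiponal → sawiponar
  rule 2 (vowel merger): sawiponar → sawipunar
  rule 3 (unconditioned shift): sawipunar → savipunar
  rule 4: no change — savipunar
  rule 5 (debuccalisation): savipunar → havipunar
  ⇒ Vesimen havipunar
Among the options, 'havipunar' alone shows every Vesimen change applied in order.

havipunar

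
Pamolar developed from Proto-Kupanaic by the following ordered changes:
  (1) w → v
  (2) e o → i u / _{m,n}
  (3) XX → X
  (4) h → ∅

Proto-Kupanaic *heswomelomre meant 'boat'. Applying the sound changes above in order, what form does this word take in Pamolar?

esvumelumre

Pamolar: start from *heswomelomre.
  rule 1 (unconditioned shift): heswomelomre → hesvomelomre
  rule 2 (pre-nasal raising): hesvomelomre → hesvumelumre
  rule 3: no change — hesvumelumre
  rule 4 (h-loss): hesvumelumre → esvumelumre
  ⇒ Pamolar esvumelumre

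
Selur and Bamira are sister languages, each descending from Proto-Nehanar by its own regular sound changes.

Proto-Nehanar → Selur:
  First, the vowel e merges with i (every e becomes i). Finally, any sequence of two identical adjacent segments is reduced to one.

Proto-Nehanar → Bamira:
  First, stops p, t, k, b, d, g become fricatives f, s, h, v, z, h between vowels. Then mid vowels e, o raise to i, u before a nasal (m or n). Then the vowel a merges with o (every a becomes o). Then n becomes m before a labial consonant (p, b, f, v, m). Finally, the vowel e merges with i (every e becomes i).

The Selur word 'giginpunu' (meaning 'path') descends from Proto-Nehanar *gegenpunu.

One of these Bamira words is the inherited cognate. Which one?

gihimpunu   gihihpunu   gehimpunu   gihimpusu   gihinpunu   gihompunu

Bamira: *gegenpunu
  gegenpunu → gehenpunu   [intervocalic lenition]
  gehenpunu → gehinpunu   [pre-nasal raising]
  gehinpunu (rule 3 does not apply)
  gehinpunu → gehimpunu   [nasal place assimilation]
  gehimpunu → gihimpunu   [vowel merger]
  giving Bamira gihimpunu.

gihimpunu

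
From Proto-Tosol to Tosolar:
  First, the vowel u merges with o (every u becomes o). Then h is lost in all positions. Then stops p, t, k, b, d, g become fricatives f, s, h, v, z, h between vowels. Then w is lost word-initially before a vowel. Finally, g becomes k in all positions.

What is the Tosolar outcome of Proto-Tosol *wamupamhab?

Tosolar: *wamupamhab
  wamupamhab → wamopamhab   [vowel merger]
  wamopamhab → wamopamab   [h-loss]
  wamopamab → wamofamab   [intervocalic lenition]
  wamofamab → amofamab   [glide loss]
  amofamab (rule 5 does not apply)
  giving Tosolar amofamab.

amofamab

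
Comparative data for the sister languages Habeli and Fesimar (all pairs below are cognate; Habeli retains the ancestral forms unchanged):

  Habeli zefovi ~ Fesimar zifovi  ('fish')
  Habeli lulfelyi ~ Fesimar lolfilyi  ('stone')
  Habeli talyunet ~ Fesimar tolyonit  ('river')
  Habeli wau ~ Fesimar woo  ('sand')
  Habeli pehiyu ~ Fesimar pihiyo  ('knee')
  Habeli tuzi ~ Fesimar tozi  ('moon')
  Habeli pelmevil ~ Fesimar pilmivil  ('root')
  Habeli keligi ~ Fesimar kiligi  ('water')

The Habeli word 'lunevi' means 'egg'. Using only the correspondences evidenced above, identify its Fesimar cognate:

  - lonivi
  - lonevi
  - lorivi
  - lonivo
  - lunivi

talyunet ~ tolyonit — Habeli u corresponds to Fesimar o after a consonant, before a nasal.
pelmevil ~ pilmivil — Habeli e corresponds to Fesimar i after a consonant, before a labial obstruent.
Applying these to Habeli 'lunevi':
  lunevi → lonevi   (u→o after a consonant, before a nasal)
  lonevi → lonivi   (e→i after a consonant, before a labial obstruent)
So the Fesimar cognate is 'lonivi'.

lonivi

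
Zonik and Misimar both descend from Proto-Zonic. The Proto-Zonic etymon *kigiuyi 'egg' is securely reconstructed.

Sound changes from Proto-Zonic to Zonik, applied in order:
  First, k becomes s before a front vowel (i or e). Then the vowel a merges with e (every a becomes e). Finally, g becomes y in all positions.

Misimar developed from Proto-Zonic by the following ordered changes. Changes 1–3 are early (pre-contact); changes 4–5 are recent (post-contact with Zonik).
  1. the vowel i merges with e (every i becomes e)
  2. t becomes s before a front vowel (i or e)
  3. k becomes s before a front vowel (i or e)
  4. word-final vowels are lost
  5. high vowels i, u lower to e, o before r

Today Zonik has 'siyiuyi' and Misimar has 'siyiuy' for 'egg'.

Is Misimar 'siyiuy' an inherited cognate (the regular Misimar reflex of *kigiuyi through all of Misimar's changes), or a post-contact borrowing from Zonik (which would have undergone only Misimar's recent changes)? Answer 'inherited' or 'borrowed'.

If inherited, *kigiuyi would pass through all of Misimar's changes:
Misimar: *kigiuyi > kegeuye > segeuye > segeuy  (by vowel merger, palatalisation, apocope)
If borrowed from Zonik 'siyiuyi' after the early changes, it would undergo only the recent ones:
  rule 4 (apocope): siyiuyi → siyiuy
  rule 5 (pre-rhotic lowering): no change (siyiuy)
  ⇒ as a loan: siyiuy
Misimar 'siyiuy' matches the loan outcome 'siyiuy', not the inherited 'segeuy' — it skipped the early Misimar changes, so it was borrowed from Zonik.

borrowed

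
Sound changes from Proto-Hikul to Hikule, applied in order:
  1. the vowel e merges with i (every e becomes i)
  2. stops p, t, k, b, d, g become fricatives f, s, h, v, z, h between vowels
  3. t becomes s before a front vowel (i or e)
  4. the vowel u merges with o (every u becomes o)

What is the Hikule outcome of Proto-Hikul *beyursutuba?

Hikule: start from *beyursutuba.
  rule 1 (vowel merger): beyursutuba → biyursutuba
  rule 2 (intervocalic lenition): biyursutuba → biyursusuva
  rule 3: no change — biyursusuva
  rule 4 (vowel merger): biyursusuva → biyorsosova
  ⇒ Hikule biyorsosova

biyorsosova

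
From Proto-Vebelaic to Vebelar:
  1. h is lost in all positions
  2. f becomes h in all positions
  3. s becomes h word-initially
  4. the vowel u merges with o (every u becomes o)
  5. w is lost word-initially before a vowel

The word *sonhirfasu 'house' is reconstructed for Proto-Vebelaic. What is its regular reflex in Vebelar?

Vebelar: start from *sonhirfasu.
  rule 1 (h-loss): sonhirfasu → sonirfasu
  rule 2 (unconditioned shift): sonirfasu → sonirhasu
  rule 3 (debuccalisation): sonirhasu → honirhasu
  rule 4 (vowel merger): honirhasu → honirhaso
  rule 5: no change — honirhaso
  ⇒ Vebelar honirhaso

honirhaso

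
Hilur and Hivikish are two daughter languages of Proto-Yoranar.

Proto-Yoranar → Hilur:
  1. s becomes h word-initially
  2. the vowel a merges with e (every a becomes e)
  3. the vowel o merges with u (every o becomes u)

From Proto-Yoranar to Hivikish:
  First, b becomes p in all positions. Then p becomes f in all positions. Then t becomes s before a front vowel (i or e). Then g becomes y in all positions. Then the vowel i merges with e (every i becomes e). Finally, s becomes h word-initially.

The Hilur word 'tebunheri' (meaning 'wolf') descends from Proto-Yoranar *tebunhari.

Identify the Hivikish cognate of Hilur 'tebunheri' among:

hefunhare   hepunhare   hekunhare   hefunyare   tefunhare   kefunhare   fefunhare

hefunhare

Hivikish: *tebunhari
  tebunhari → tepunhari   [unconditioned shift]
  tepunhari → tefunhari   [unconditioned shift]
  tefunhari → sefunhari   [palatalisation]
  sefunhari (rule 4 does not apply)
  sefunhari → sefunhare   [vowel merger]
  sefunhare → hefunhare   [debuccalisation]
  giving Hivikish hefunhare.
The other candidates each miss or misapply at least one Hivikish change.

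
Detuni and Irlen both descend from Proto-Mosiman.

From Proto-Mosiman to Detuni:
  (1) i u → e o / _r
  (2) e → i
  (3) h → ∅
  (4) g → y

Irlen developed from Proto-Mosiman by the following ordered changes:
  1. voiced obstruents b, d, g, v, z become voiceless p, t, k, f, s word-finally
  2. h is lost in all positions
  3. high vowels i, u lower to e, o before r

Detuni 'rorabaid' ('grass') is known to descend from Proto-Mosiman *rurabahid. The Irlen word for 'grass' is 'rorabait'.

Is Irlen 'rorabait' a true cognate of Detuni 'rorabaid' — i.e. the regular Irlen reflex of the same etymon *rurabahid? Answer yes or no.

yes

Derive the expected Irlen reflex of *rurabahid:
Irlen: start from *rurabahid.
  rule 1 (final devoicing): rurabahid → rurabahit
  rule 2 (h-loss): rurabahit → rurabait
  rule 3 (pre-rhotic lowering): rurabait → rorabait
  ⇒ Irlen rorabait
Irlen 'rorabait' matches the regular reflex exactly, so the pair is cognate.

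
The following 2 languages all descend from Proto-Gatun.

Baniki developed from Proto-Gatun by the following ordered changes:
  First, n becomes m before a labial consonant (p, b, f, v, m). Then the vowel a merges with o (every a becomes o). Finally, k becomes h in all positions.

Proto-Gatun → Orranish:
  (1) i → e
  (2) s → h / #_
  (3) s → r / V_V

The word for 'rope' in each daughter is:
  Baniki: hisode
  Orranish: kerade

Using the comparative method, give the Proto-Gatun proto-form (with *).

Position 2: Baniki has i, Orranish has e. Baniki preserves i here (none of its changes turn any other segment into i), so the proto-segment is *i.
Position 4: Baniki has o, Orranish has a. Orranish preserves a here (none of its changes turn any other segment into a), so the proto-segment is *a.
Continuing position by position gives *kisade; check it forward:
Baniki: *kisade > kisode > hisode  (by vowel merger, unconditioned shift)
Orranish: *kisade > kesade > kerade  (by vowel merger, rhotacism)
Only *kisade yields all of Baniki hisode, Orranish kerade.

*kisade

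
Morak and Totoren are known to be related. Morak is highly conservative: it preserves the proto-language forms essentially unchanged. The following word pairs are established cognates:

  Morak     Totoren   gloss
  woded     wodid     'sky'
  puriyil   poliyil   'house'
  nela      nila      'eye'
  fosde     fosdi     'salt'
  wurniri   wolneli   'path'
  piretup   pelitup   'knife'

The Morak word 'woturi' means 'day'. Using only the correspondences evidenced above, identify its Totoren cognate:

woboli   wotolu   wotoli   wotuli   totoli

wotoli

puriyil ~ poliyil, wurniri ~ wolneli — Morak u corresponds to Totoren o after a consonant, before r.
puriyil ~ poliyil, wurniri ~ wolneli — Morak r corresponds to Totoren l between vowels (before a front vowel).
Applying these to Morak 'woturi':
  woturi → wotori   (u→o after a consonant, before r)
  wotori → wotoli   (r→l between vowels (before a front vowel))
So the Totoren cognate is 'wotoli'.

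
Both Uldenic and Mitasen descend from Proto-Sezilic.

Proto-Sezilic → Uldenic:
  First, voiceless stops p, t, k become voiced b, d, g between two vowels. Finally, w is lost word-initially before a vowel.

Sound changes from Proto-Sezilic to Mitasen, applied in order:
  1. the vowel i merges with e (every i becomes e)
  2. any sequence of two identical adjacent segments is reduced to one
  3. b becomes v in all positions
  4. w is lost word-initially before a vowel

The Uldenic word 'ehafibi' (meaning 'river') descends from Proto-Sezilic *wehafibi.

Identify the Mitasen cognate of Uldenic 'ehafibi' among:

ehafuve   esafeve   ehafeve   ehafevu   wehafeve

Mitasen: *wehafibi > wehafebe > wehafeve > ehafeve  (by vowel merger, unconditioned shift, glide loss)
Among the options, 'ehafeve' alone shows every Mitasen change applied in order.

ehafeve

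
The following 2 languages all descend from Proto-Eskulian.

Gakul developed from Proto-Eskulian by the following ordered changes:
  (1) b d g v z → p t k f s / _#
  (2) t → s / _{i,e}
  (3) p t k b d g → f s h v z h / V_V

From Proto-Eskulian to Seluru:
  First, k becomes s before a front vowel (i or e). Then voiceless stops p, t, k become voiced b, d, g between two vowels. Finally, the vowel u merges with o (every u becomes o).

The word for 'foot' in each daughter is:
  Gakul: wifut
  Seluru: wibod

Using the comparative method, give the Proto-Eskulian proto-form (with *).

*wipud

Position 3: Gakul has f, Seluru has b. Taking the neighbouring segments as reconstructed: Gakul f could go back to *p or *f; Seluru b could go back to *p or *b — the one source consistent with every daughter is *p.
Position 4: Gakul has u, Seluru has o. Gakul preserves u here (none of its changes turn any other segment into u), so the proto-segment is *u.
Position 5: Gakul has t, Seluru has d. Taking the neighbouring segments as reconstructed: Gakul t could go back to *t or *d; Seluru d can only go back to *d — the one source consistent with every daughter is *d.
This points to *wipud. Verify forward in each daughter:
Gakul: start from *wipud.
  rule 1 (final devoicing): wipud → wiput
  rule 2: no change — wiput
  rule 3 (intervocalic lenition): wiput → wifut
  ⇒ Gakul wifut
Seluru: start from *wipud.
  rule 1: no change — wipud
  rule 2 (intervocalic voicing): wipud → wibud
  rule 3 (vowel merger): wibud → wibod
  ⇒ Seluru wibod
Only *wipud yields all of Gakul wifut, Seluru wibod.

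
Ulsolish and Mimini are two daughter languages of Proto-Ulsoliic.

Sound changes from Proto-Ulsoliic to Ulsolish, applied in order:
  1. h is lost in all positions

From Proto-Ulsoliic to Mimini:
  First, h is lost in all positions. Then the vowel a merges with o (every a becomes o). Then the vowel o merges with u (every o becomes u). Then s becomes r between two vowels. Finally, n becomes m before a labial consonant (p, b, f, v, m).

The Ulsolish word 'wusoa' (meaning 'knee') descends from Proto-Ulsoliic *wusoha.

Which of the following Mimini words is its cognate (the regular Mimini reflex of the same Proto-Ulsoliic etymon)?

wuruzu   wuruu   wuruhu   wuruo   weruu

Mimini: *wusoha > wusoa > wusoo > wusuu > wuruu  (by h-loss, vowel merger, vowel merger, rhotacism)
Only 'wuruu' matches the regular Mimini development of *wusoha.

wuruu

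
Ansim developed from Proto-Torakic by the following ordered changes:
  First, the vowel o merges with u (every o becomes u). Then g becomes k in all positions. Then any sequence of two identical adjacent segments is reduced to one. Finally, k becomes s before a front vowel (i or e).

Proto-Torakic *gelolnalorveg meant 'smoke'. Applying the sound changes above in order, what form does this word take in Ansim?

selulnalurvek

Ansim: start from *gelolnalorveg.
  rule 1 (vowel merger): gelolnalorveg → gelulnalurveg
  rule 2 (unconditioned shift): gelulnalurveg → kelulnalurvek
  rule 3: no change — kelulnalurvek
  rule 4 (palatalisation): kelulnalurvek → selulnalurvek
  ⇒ Ansim selulnalurvek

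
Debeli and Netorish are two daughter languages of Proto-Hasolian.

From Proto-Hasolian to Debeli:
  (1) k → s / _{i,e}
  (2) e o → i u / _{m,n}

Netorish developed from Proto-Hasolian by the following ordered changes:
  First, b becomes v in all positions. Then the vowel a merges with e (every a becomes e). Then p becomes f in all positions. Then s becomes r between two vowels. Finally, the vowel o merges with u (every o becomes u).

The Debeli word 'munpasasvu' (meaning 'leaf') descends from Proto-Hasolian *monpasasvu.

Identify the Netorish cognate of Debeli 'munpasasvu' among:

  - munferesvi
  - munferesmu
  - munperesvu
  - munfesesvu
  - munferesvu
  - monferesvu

Netorish: *monpasasvu > monpesesvu > monfesesvu > monferesvu > munferesvu  (by vowel merger, unconditioned shift, rhotacism, vowel merger)
Among the options, 'munferesvu' alone shows every Netorish change applied in order.

munferesvu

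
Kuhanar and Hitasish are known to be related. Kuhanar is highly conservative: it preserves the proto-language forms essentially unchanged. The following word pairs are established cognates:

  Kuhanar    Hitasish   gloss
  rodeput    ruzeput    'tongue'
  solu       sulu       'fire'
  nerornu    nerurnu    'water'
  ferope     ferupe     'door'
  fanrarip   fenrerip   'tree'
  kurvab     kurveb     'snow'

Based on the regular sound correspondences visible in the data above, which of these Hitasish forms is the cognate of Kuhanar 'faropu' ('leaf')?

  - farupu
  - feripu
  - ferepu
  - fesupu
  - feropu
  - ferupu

fanrarip ~ fenrerip — Kuhanar a corresponds to Hitasish e after a consonant, before r.
ferope ~ ferupe — Kuhanar o corresponds to Hitasish u after a consonant, before a labial obstruent.
Applying these to Kuhanar 'faropu':
  faropu → feropu   (a→e after a consonant, before r)
  feropu → ferupu   (o→u after a consonant, before a labial obstruent)
So the Hitasish cognate is 'ferupu'.

ferupu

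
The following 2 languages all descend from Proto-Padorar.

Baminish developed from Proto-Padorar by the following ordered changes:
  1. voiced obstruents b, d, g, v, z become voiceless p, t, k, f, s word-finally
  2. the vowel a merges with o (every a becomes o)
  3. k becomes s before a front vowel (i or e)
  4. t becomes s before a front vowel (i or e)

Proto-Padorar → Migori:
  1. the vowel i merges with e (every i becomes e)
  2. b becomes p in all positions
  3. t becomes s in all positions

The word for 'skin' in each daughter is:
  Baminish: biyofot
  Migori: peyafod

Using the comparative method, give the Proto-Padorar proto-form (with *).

Position 7: Baminish has t, Migori has d. Migori preserves d here (none of its changes turn any other segment into d), so the proto-segment is *d.
Position 1: Baminish has b, Migori has p. Baminish preserves b here (none of its changes turn any other segment into b), so the proto-segment is *b.
Position 2: Baminish has i, Migori has e. Baminish preserves i here (none of its changes turn any other segment into i), so the proto-segment is *i.
This points to *biyafod. Verify forward in each daughter:
Baminish: start from *biyafod.
  rule 1 (final devoicing): biyafod → biyafot
  rule 2 (vowel merger): biyafot → biyofot
  rule 3: no change — biyofot
  rule 4: no change — biyofot
  ⇒ Baminish biyofot
Migori: *biyafod > beyafod > peyafod  (by vowel merger, unconditioned shift)
No other proto-form is consistent with every reflex, so the reconstruction is *biyafod.

*biyafod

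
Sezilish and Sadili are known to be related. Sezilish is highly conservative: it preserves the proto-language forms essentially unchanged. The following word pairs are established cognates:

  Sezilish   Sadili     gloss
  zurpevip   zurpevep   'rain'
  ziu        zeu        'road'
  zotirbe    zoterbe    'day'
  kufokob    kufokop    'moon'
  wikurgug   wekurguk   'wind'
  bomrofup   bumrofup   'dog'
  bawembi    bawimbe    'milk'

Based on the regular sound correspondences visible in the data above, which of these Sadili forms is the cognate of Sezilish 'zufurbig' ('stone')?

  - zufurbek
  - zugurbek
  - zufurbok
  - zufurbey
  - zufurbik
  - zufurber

zufurbek

wikurgug ~ wekurguk — Sezilish i corresponds to Sadili e after a consonant, before a consonant other than r, m, n, p, b, f, v.
wikurgug ~ wekurguk — Sezilish g corresponds to Sadili k word-finally.
Applying these to Sezilish 'zufurbig':
  zufurbig → zufurbeg   (i→e after a consonant, before a consonant other than r, m, n, p, b, f, v)
  zufurbeg → zufurbek   (g→k word-finally)
So the Sadili cognate is 'zufurbek'.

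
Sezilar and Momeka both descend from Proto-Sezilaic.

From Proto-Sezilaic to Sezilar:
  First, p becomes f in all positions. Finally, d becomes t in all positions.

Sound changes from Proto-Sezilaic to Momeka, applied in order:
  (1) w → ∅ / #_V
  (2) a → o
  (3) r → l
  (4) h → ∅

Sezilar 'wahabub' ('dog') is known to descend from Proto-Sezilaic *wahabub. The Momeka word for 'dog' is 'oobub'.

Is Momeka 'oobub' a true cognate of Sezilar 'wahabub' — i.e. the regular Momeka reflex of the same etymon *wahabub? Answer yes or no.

Derive the expected Momeka reflex of *wahabub:
Momeka: *wahabub > ahabub > ohobub > oobub  (by glide loss, vowel merger, h-loss)
Momeka 'oobub' matches the regular reflex exactly, so the pair is cognate.

yes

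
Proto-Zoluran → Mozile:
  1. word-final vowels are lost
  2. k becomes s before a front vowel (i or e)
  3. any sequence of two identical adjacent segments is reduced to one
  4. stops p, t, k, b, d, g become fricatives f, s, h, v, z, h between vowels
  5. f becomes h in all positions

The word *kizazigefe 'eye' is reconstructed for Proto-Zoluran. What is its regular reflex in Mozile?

sizaziheh

Mozile: *kizazigefe
  kizazigefe → kizazigef   [apocope]
  kizazigef → sizazigef   [palatalisation]
  sizazigef (rule 3 does not apply)
  sizazigef → sizazihef   [intervocalic lenition]
  sizazihef → sizaziheh   [unconditioned shift]
  giving Mozile sizaziheh.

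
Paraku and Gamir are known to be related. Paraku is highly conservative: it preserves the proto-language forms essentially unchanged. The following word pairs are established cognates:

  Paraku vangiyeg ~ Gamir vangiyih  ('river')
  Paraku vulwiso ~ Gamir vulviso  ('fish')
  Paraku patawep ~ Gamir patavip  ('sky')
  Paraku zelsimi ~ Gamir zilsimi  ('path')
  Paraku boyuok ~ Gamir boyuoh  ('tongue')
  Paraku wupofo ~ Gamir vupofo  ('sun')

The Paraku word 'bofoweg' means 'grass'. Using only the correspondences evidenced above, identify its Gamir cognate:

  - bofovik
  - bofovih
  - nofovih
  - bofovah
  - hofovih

patawep ~ patavip — Paraku w corresponds to Gamir v between vowels (before a front vowel).
vangiyeg ~ vangiyih, zelsimi ~ zilsimi — Paraku e corresponds to Gamir i after a consonant, before a consonant other than r, m, n, p, b, f, v.
vangiyeg ~ vangiyih — Paraku g corresponds to Gamir h word-finally.
Applying these to Paraku 'bofoweg':
  bofoweg → bofoveg   (w→v between vowels (before a front vowel))
  bofoveg → bofovig   (e→i after a consonant, before a consonant other than r, m, n, p, b, f, v)
  bofovig → bofovih   (g→h word-finally)
So the Gamir cognate is 'bofovih'.

bofovih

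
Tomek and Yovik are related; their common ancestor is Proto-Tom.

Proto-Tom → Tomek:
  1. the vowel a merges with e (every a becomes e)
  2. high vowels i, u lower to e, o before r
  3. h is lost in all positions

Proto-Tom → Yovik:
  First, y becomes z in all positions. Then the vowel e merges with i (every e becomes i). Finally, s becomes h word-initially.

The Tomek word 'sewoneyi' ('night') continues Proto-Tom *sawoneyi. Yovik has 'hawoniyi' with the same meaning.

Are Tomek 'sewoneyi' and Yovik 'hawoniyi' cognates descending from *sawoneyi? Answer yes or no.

Derive the expected Yovik reflex of *sawoneyi:
Yovik: start from *sawoneyi.
  rule 1 (unconditioned shift): sawoneyi → sawonezi
  rule 2 (vowel merger): sawonezi → sawonizi
  rule 3 (debuccalisation): sawonizi → hawonizi
  ⇒ Yovik hawonizi
The regular Yovik reflex would be 'hawonizi', but the attested form is 'hawoniyi'. The correspondence is irregular, so they are not cognates (the Yovik form has a different source).

no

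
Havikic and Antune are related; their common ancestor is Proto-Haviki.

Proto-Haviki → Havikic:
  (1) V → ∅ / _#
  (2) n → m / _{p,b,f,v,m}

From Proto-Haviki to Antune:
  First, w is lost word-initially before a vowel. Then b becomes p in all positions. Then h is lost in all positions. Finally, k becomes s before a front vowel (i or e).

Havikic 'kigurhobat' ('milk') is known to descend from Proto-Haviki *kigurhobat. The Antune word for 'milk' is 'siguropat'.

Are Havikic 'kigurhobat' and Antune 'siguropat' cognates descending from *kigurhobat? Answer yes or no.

Derive the expected Antune reflex of *kigurhobat:
Antune: *kigurhobat
  kigurhobat (rule 1 does not apply)
  kigurhobat → kigurhopat   [unconditioned shift]
  kigurhopat → kiguropat   [h-loss]
  kiguropat → siguropat   [palatalisation]
  giving Antune siguropat.
Antune 'siguropat' matches the regular reflex exactly, so the pair is cognate.

yes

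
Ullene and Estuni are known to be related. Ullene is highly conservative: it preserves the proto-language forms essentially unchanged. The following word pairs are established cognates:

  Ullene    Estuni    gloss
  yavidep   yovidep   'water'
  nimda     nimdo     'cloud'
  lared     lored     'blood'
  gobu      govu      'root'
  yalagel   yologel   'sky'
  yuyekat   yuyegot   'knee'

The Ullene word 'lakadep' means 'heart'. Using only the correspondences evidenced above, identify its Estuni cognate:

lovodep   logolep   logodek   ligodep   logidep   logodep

logodep

yalagel ~ yologel, yuyekat ~ yuyegot — Ullene a corresponds to Estuni o after a consonant, before a consonant other than r, m, n, p, b, f, v.
yuyekat ~ yuyegot — Ullene k corresponds to Estuni g between vowels (before a back vowel).
Applying these to Ullene 'lakadep':
  lakadep → lokadep   (a→o after a consonant, before a consonant other than r, m, n, p, b, f, v)
  lokadep → logadep   (k→g between vowels (before a back vowel))
  logadep → logodep   (a→o after a consonant, before a consonant other than r, m, n, p, b, f, v)
So the Estuni cognate is 'logodep'.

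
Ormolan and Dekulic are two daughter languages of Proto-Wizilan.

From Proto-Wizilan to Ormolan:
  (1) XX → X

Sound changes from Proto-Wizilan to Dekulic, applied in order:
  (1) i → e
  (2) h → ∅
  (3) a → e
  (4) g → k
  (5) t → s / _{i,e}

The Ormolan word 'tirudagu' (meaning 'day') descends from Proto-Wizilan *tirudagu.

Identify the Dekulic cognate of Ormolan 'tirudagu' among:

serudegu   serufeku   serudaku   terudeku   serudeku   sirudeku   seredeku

Dekulic: start from *tirudagu.
  rule 1 (vowel merger): tirudagu → terudagu
  rule 2: no change — terudagu
  rule 3 (vowel merger): terudagu → terudegu
  rule 4 (unconditioned shift): terudegu → terudeku
  rule 5 (palatalisation): terudeku → serudeku
  ⇒ Dekulic serudeku
Only 'serudeku' matches the regular Dekulic development of *tirudagu.

serudeku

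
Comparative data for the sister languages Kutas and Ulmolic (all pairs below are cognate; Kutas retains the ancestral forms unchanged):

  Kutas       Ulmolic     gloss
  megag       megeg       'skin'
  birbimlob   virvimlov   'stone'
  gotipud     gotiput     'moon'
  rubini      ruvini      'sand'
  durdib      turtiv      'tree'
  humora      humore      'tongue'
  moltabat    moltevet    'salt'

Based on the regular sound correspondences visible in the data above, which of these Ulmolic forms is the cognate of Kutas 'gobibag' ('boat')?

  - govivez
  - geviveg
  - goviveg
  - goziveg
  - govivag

rubini ~ ruvini — Kutas b corresponds to Ulmolic v between vowels (before a front vowel).
moltabat ~ moltevet — Kutas b corresponds to Ulmolic v between vowels (before a back vowel).
megag ~ megeg, moltabat ~ moltevet — Kutas a corresponds to Ulmolic e after a consonant, before a consonant other than r, m, n, p, b, f, v.
Applying these to Kutas 'gobibag':
  gobibag → govibag   (b→v between vowels (before a front vowel))
  govibag → govivag   (b→v between vowels (before a back vowel))
  govivag → goviveg   (a→e after a consonant, before a consonant other than r, m, n, p, b, f, v)
So the Ulmolic cognate is 'goviveg'.

goviveg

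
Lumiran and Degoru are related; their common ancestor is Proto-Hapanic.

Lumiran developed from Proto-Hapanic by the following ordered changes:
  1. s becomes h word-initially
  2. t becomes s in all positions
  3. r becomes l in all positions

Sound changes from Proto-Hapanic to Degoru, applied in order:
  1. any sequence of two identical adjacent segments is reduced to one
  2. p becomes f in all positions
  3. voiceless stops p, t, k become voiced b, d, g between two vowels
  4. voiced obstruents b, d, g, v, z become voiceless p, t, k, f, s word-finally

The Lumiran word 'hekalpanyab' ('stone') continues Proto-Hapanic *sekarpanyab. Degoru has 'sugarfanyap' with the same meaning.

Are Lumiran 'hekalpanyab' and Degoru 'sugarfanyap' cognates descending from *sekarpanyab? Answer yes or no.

no

Derive the expected Degoru reflex of *sekarpanyab:
Degoru: *sekarpanyab
  sekarpanyab (rule 1 does not apply)
  sekarpanyab → sekarfanyab   [unconditioned shift]
  sekarfanyab → segarfanyab   [intervocalic voicing]
  segarfanyab → segarfanyap   [final devoicing]
  giving Degoru segarfanyap.
The regular Degoru reflex would be 'segarfanyap', but the attested form is 'sugarfanyap'. The correspondence is irregular, so they are not cognates (the Degoru form has a different source).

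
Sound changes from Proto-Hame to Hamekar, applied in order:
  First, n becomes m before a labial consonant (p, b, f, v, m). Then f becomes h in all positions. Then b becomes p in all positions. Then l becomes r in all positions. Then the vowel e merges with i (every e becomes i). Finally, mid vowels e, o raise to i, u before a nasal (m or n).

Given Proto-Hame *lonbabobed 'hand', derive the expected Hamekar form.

rumpapopid

Hamekar: *lonbabobed
  lonbabobed → lombabobed   [nasal place assimilation]
  lombabobed (rule 2 does not apply)
  lombabobed → lompapoped   [unconditioned shift]
  lompapoped → rompapoped   [unconditioned shift]
  rompapoped → rompapopid   [vowel merger]
  rompapopid → rumpapopid   [pre-nasal raising]
  giving Hamekar rumpapopid.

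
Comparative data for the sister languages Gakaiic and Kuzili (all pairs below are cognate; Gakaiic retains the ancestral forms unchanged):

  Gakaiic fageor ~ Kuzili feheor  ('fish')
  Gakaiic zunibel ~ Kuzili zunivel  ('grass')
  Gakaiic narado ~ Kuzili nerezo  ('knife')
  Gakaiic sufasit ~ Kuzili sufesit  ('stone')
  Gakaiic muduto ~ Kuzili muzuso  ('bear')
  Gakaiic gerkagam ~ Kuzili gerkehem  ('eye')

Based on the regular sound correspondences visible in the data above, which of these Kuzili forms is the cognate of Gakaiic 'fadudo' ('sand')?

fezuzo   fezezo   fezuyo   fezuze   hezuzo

fezuzo

fageor ~ feheor, narado ~ nerezo — Gakaiic a corresponds to Kuzili e after a consonant, before a consonant other than r, m, n, p, b, f, v.
muduto ~ muzuso — Gakaiic d corresponds to Kuzili z between vowels (before a back vowel).
narado ~ nerezo — Gakaiic d corresponds to Kuzili z between vowels (before a back vowel).
Applying these to Gakaiic 'fadudo':
  fadudo → fedudo   (a→e after a consonant, before a consonant other than r, m, n, p, b, f, v)
  fedudo → fezudo   (d→z between vowels (before a back vowel))
  fezudo → fezuzo   (d→z between vowels (before a back vowel))
So the Kuzili cognate is 'fezuzo'.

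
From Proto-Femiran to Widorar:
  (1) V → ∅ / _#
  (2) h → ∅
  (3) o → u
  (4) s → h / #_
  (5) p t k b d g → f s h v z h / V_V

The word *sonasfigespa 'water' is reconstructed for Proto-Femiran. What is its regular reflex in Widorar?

hunasfihesp

Widorar: *sonasfigespa > sonasfigesp > sunasfigesp > hunasfigesp > hunasfihesp  (by apocope, vowel merger, debuccalisation, intervocalic lenition)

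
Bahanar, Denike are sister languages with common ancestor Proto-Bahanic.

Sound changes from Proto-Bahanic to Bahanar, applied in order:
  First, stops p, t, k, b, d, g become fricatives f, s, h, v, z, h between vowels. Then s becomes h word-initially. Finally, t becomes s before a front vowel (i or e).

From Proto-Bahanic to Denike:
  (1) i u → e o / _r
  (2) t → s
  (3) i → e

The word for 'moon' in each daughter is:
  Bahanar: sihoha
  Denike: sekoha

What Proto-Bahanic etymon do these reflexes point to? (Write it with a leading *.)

Position 3: Bahanar has h, Denike has k. Denike preserves k here (none of its changes turn any other segment into k), so the proto-segment is *k.
Position 1: Bahanar has s, Denike has s. Taking the neighbouring segments as reconstructed: Bahanar s can only go back to *t; Denike s could go back to *t or *s — the one source consistent with every daughter is *t.
Verify the candidate proto-form against each daughter:
Bahanar: start from *tikoha.
  rule 1 (intervocalic lenition): tikoha → tihoha
  rule 2: no change — tihoha
  rule 3 (palatalisation): tihoha → sihoha
  ⇒ Bahanar sihoha
Denike: *tikoha
  tikoha (rule 1 does not apply)
  tikoha → sikoha   [unconditioned shift]
  sikoha → sekoha   [vowel merger]
  giving Denike sekoha.
No other proto-form is consistent with every reflex, so the reconstruction is *tikoha.

*tikoha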